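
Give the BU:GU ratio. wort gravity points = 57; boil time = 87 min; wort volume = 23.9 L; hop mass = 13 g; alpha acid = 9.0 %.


U = 1.65·0.000125^(GP/1000)·(1−e^(−0.04t))/4.15;  IBU = (α/100)·m·U·1000/V;  BU:GU = IBU/GP
U = 1.65·0.000125^(57/1000)·(1−e^(−0.04·87))/4.15 = 0.2309
IBU = (9.0/100)·13·0.2309·1000/23.9 = 11.3021
BU:GU = 11.3021/57

0.1983


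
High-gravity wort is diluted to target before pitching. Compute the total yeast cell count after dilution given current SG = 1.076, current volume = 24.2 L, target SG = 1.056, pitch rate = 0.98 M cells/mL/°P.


V_w = V·((SG_c−1)/(SG_t−1)−1);  °P = 259 − 259/SG_t;  cells = rate·(V+V_w)·°P
V_w = 24.2·((1.076−1)/(1.056−1)−1) = 8.6429
V_final = 24.2 + 8.6429 = 32.8429
°P = 259 − 259/1.056 = 13.7348
cells = 0.98·32.8429·13.7348

442.0698 billion cells


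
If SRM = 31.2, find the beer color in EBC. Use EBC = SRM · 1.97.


EBC = 31.2 · 1.97

61.4640 EBC


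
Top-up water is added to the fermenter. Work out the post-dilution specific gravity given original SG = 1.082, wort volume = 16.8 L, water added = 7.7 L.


SG_new = 1 + (SG_old − 1)·V_old/(V_old + V_water)
pts = (1.082 − 1)·1000·16.8/(16.8 + 7.7) = 56.2286
SG_new = 1 + 56.2286/1000

1.0562


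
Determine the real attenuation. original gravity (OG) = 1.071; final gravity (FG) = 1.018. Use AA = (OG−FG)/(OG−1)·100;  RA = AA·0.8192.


AA = (1.071 − 1.018)/(1.071 − 1)·100 = 74.6479
RA = 74.6479·0.8192

61.1515 %


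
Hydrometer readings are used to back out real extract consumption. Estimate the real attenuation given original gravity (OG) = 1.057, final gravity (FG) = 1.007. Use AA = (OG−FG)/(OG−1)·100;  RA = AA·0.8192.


AA = (1.057 − 1.007)/(1.057 − 1)·100 = 87.7193
RA = 87.7193·0.8192

71.8596 %


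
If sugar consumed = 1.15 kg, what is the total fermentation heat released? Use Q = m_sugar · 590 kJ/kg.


Q = 1.15 · 590

678.5000 kJ


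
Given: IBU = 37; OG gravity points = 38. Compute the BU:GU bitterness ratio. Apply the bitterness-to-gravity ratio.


BU:GU = IBU / OG_points
BU:GU = 37 / 38

0.9737


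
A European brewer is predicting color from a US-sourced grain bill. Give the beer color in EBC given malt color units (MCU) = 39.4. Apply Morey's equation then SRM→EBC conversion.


SRM = 1.4922·MCU^0.6859;  EBC = SRM·1.97
SRM = 1.4922·39.4^0.6859 = 18.5429
EBC = 18.5429·1.97

36.5295 EBC


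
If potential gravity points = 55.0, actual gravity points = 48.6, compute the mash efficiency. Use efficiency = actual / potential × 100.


efficiency = 48.6 / 55.0 × 100

88.3636 %


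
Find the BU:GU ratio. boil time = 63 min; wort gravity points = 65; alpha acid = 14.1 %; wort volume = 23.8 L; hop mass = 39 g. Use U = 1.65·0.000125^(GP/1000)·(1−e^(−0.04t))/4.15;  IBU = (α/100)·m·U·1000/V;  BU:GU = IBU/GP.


U = 1.65·0.000125^(65/1000)·(1−e^(−0.04·63))/4.15 = 0.2038
IBU = (14.1/100)·39·0.2038·1000/23.8 = 47.0991
BU:GU = 47.0991/65

0.7246


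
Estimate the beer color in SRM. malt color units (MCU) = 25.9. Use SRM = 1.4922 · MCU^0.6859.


SRM = 1.4922 · 25.9^0.6859

13.9062 SRM


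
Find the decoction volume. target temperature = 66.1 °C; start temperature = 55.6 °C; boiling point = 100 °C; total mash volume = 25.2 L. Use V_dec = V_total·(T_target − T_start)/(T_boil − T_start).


V_dec = 25.2·(66.1 − 55.6)/(100 − 55.6)

5.9595 L


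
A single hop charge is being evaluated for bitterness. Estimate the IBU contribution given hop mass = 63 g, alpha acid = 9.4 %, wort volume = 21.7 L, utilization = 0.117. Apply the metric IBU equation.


IBU = (α/100)·mass·U·1000 / V
IBU = (9.4/100)·63·0.117·1000 / 21.7

31.9297 IBU


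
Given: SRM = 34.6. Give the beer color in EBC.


EBC = SRM · 1.97
EBC = 34.6 · 1.97

68.1620 EBC


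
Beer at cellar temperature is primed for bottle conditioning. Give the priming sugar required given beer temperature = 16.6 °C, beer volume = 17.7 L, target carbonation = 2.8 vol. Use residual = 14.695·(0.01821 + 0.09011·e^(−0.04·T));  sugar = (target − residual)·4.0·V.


residual = 14.695·(0.01821 + 0.09011·e^(−0.04·16.6)) = 0.9493
sugar = (2.8 − 0.9493)·4.0·17.7

131.0323 g


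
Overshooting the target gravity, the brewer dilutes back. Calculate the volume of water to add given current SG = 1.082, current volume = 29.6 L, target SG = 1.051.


V_water = V·((SG_curr − 1)/(SG_target − 1) − 1)
V_water = 29.6·((1.082 − 1)/(1.051 − 1) − 1)

17.9922 L


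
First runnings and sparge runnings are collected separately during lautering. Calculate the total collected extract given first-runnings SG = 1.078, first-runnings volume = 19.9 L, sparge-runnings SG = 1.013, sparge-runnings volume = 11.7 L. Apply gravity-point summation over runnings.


total = Σ (SG_i − 1)·1000·V_i
first = (1.078 − 1)·1000·19.9 = 1552.2000
sparge = (1.013 − 1)·1000·11.7 = 152.1000
total = 1552.2000 + 152.1000

1704.3000 gravity·L


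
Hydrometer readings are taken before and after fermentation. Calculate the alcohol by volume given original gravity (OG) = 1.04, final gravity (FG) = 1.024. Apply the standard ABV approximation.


ABV = (OG − FG) · 131.25
ABV = (1.04 − 1.024) · 131.25

2.1000 % ABV


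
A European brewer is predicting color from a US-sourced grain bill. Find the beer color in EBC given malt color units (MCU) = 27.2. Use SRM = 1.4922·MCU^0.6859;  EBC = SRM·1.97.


SRM = 1.4922·27.2^0.6859 = 14.3813
EBC = 14.3813·1.97

28.3311 EBC


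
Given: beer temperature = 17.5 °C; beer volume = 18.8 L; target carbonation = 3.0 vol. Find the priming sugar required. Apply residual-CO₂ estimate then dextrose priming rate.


residual = 14.695·(0.01821 + 0.09011·e^(−0.04·T));  sugar = (target − residual)·4.0·V
residual = 14.695·(0.01821 + 0.09011·e^(−0.04·17.5)) = 0.9252
sugar = (3.0 − 0.9252)·4.0·18.8

156.0282 g


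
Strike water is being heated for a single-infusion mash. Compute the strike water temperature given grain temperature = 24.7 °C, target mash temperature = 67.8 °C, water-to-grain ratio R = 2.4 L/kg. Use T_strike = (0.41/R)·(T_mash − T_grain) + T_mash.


T_strike = (0.41/2.4)·(67.8 − 24.7) + 67.8

75.1629 °C


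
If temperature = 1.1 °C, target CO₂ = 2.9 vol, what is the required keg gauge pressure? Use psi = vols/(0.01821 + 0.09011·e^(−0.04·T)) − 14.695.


psi = 2.9/(0.01821 + 0.09011·e^(−0.04·1.1)) − 14.695

13.0718 psi


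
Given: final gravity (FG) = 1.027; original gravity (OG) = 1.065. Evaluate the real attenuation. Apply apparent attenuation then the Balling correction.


AA = (OG−FG)/(OG−1)·100;  RA = AA·0.8192
AA = (1.065 − 1.027)/(1.065 − 1)·100 = 58.4615
RA = 58.4615·0.8192

47.8917 %


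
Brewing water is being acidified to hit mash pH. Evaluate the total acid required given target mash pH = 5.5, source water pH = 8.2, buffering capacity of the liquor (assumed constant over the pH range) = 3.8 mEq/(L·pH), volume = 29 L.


acid = buffering capacity · (pH_source − pH_target) · V
acid = 3.8 · (8.2 − 5.5) · 29

297.5400 mEq


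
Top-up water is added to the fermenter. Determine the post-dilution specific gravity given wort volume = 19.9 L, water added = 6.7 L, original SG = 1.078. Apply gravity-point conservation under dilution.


SG_new = 1 + (SG_old − 1)·V_old/(V_old + V_water)
pts = (1.078 − 1)·1000·19.9/(19.9 + 6.7) = 58.3534
SG_new = 1 + 58.3534/1000

1.0584


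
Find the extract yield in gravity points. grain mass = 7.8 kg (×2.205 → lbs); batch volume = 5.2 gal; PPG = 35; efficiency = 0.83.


points = lbs × PPG × eff / vol
lbs = 7.8 × 2.205 = 17.1990
points = 17.1990 × 35 × 0.83 / 5.2

96.0829 points


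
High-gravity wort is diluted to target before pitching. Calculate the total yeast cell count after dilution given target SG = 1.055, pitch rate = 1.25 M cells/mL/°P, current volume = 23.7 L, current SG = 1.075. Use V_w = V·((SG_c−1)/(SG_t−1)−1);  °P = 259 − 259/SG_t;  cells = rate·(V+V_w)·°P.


V_w = 23.7·((1.075−1)/(1.055−1)−1) = 8.6182
V_final = 23.7 + 8.6182 = 32.3182
°P = 259 − 259/1.055 = 13.5024
cells = 1.25·32.3182·13.5024

545.4650 billion cells


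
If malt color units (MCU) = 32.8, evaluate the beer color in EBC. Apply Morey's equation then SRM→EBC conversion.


SRM = 1.4922·MCU^0.6859;  EBC = SRM·1.97
SRM = 1.4922·32.8^0.6859 = 16.3518
EBC = 16.3518·1.97

32.2130 EBC


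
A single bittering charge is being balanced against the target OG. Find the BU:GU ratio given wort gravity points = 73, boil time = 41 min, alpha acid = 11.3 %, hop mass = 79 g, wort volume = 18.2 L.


U = 1.65·0.000125^(GP/1000)·(1−e^(−0.04t))/4.15;  IBU = (α/100)·m·U·1000/V;  BU:GU = IBU/GP
U = 1.65·0.000125^(73/1000)·(1−e^(−0.04·41))/4.15 = 0.1663
IBU = (11.3/100)·79·0.1663·1000/18.2 = 81.5624
BU:GU = 81.5624/73

1.1173


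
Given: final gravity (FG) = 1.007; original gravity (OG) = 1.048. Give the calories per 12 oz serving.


ABW = (OG−FG)·131.25·0.79/FG;  °P = 259 − 259/SG (for OG→OE and FG→AE);  RE = 0.1808·OE + 0.8192·AE;  Cal = (6.9·ABW + 4·(RE−0.1))·FG·3.55
ABW = (1.048 − 1.007)·131.25·0.79/1.007 = 4.2216
OE = 259 − 259/1.048 = 11.8626 °P
AE = 259 − 259/1.007 = 1.8004 °P
RE = 0.1808·11.8626 + 0.8192·1.8004 = 3.6196 °P
Cal = (6.9·4.2216 + 4·(3.6196−0.1))·1.007·3.55

154.4616 kcal


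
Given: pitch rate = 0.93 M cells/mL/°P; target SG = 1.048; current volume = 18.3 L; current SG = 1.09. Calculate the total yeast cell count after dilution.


V_w = V·((SG_c−1)/(SG_t−1)−1);  °P = 259 − 259/SG_t;  cells = rate·(V+V_w)·°P
V_w = 18.3·((1.09−1)/(1.048−1)−1) = 16.0125
V_final = 18.3 + 16.0125 = 34.3125
°P = 259 − 259/1.048 = 11.8626
cells = 0.93·34.3125·11.8626

378.5428 billion cells


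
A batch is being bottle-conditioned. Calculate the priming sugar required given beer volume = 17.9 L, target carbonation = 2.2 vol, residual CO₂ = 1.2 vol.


sugar = (target − residual)·4.0·V
sugar = (2.2 − 1.2)·4.0·17.9

71.6000 g


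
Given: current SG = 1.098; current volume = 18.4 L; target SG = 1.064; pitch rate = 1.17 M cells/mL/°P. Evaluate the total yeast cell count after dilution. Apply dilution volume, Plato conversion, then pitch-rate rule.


V_w = V·((SG_c−1)/(SG_t−1)−1);  °P = 259 − 259/SG_t;  cells = rate·(V+V_w)·°P
V_w = 18.4·((1.098−1)/(1.064−1)−1) = 9.7750
V_final = 18.4 + 9.7750 = 28.1750
°P = 259 − 259/1.064 = 15.5789
cells = 1.17·28.1750·15.5789

513.5561 billion cells


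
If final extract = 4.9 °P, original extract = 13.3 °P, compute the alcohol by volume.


SG = 259/(259 − P);  ABV = (OG − FG)·131.25
OG = 259/(259 − 13.3) = 1.0541
FG = 259/(259 − 4.9) = 1.0193
ABV = (1.0541 − 1.0193)·131.25

4.5737 % ABV


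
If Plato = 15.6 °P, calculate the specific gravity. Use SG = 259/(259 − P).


SG = 259/(259 − 15.6)

1.0641


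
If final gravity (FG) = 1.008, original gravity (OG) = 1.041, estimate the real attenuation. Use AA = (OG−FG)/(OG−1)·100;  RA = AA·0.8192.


AA = (1.041 − 1.008)/(1.041 − 1)·100 = 80.4878
RA = 80.4878·0.8192

65.9356 %


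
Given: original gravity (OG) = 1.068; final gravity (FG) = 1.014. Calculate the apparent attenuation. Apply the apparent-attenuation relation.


AA = (OG − FG)/(OG − 1) · 100
AA = (1.068 − 1.014)/(1.068 − 1) · 100

79.4118 %


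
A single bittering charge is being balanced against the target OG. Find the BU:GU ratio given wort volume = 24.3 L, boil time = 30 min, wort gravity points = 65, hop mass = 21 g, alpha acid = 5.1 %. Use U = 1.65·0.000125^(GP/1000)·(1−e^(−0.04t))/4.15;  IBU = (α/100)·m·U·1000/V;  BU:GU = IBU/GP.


U = 1.65·0.000125^(65/1000)·(1−e^(−0.04·30))/4.15 = 0.1549
IBU = (5.1/100)·21·0.1549·1000/24.3 = 6.8277
BU:GU = 6.8277/65

0.1050


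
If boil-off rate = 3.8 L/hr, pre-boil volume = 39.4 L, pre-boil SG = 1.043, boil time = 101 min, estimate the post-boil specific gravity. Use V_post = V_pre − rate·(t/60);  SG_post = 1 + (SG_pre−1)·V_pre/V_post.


V_post = 39.4 − 3.8·(101/60) = 33.0033
SG_post = 1 + (1.043 − 1)·39.4/33.0033

1.0513


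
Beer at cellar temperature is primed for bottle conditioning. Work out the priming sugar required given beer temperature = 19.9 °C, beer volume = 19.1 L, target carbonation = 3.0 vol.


residual = 14.695·(0.01821 + 0.09011·e^(−0.04·T));  sugar = (target − residual)·4.0·V
residual = 14.695·(0.01821 + 0.09011·e^(−0.04·19.9)) = 0.8650
sugar = (3.0 − 0.8650)·4.0·19.1

163.1165 g


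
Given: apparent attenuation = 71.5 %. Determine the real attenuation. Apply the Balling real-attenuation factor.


RA = AA · 0.8192
RA = 71.5 · 0.8192

58.5728 %


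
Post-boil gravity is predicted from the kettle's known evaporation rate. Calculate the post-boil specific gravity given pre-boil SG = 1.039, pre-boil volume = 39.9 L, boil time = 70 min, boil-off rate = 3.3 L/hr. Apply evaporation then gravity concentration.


V_post = V_pre − rate·(t/60);  SG_post = 1 + (SG_pre−1)·V_pre/V_post
V_post = 39.9 − 3.3·(70/60) = 36.0500
SG_post = 1 + (1.039 − 1)·39.9/36.0500

1.0432


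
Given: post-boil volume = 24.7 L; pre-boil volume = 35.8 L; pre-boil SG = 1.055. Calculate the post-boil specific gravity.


SG_post = 1 + (SG_pre − 1)·V_pre/V_post
pts_pre = (1.055 − 1)·1000 = 55.0000
pts_post = 55.0000·35.8/24.7 = 79.7166
SG_post = 1 + 79.7166/1000

1.0797


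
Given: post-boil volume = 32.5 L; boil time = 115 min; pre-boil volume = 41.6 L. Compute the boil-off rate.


rate = (V_pre − V_post) / (t_min/60)
rate = (41.6 − 32.5) / (115/60)

4.7478 L/hr


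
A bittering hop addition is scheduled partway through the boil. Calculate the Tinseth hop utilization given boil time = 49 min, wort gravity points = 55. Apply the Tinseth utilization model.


U = 1.65·0.000125^(GP/1000) · (1 − e^(−0.04·t))/4.15
bigness = 1.65·0.000125^(55/1000) = 1.0065
boil_factor = (1 − e^(−0.04·49))/4.15 = 0.2070
U = 1.0065 · 0.2070

0.2084


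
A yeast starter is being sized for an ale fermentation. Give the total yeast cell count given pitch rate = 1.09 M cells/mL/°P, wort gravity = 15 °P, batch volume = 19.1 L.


cells (billions) = rate · V_L · °P
cells = 1.09 · 19.1 · 15

312.2850 billion cells


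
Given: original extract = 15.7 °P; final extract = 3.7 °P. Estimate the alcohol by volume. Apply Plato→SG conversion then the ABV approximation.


SG = 259/(259 − P);  ABV = (OG − FG)·131.25
OG = 259/(259 − 15.7) = 1.0645
FG = 259/(259 − 3.7) = 1.0145
ABV = (1.0645 − 1.0145)·131.25

6.5673 % ABV


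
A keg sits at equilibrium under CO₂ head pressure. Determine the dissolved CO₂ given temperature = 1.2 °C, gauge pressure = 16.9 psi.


vols = (P + 14.695)·(0.01821 + 0.09011·e^(−0.04·T))
vols = (16.9 + 14.695)·(0.01821 + 0.09011·e^(−0.04·1.2))

3.2889 volumes


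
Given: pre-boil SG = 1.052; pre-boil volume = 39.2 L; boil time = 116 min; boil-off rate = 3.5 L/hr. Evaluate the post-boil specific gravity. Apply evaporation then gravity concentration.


V_post = V_pre − rate·(t/60);  SG_post = 1 + (SG_pre−1)·V_pre/V_post
V_post = 39.2 − 3.5·(116/60) = 32.4333
SG_post = 1 + (1.052 − 1)·39.2/32.4333

1.0628


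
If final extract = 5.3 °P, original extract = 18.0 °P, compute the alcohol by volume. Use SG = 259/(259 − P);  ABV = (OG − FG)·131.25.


OG = 259/(259 − 18.0) = 1.0747
FG = 259/(259 − 5.3) = 1.0209
ABV = (1.0747 − 1.0209)·131.25

7.0610 % ABV


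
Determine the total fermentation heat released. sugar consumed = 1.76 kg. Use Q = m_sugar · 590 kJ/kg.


Q = 1.76 · 590

1038.4000 kJ


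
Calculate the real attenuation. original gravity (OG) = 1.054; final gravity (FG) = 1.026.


AA = (OG−FG)/(OG−1)·100;  RA = AA·0.8192
AA = (1.054 − 1.026)/(1.054 − 1)·100 = 51.8519
RA = 51.8519·0.8192

42.4770 %


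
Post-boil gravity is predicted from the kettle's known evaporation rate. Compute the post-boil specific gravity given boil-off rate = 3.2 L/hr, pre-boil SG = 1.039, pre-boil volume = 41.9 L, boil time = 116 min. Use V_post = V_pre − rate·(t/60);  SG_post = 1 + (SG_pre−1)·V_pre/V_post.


V_post = 41.9 − 3.2·(116/60) = 35.7133
SG_post = 1 + (1.039 − 1)·41.9/35.7133

1.0458


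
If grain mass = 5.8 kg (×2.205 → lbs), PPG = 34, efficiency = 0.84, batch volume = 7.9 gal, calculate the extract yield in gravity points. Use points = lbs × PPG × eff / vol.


lbs = 5.8 × 2.205 = 12.7890
points = 12.7890 × 34 × 0.84 / 7.9

46.2347 points


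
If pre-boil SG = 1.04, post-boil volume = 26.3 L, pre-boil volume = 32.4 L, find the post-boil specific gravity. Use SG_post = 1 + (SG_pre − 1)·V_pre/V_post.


pts_pre = (1.04 − 1)·1000 = 40.0000
pts_post = 40.0000·32.4/26.3 = 49.2776
SG_post = 1 + 49.2776/1000

1.0493


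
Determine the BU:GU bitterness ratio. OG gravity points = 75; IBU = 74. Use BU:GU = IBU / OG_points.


BU:GU = 74 / 75

0.9867


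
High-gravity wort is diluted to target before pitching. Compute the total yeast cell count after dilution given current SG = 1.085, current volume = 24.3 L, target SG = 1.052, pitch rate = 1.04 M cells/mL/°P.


V_w = V·((SG_c−1)/(SG_t−1)−1);  °P = 259 − 259/SG_t;  cells = rate·(V+V_w)·°P
V_w = 24.3·((1.085−1)/(1.052−1)−1) = 15.4212
V_final = 24.3 + 15.4212 = 39.7212
°P = 259 − 259/1.052 = 12.8023
cells = 1.04·39.7212·12.8023

528.8622 billion cells


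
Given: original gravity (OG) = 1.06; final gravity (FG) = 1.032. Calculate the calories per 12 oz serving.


ABW = (OG−FG)·131.25·0.79/FG;  °P = 259 − 259/SG (for OG→OE and FG→AE);  RE = 0.1808·OE + 0.8192·AE;  Cal = (6.9·ABW + 4·(RE−0.1))·FG·3.55
ABW = (1.06 − 1.032)·131.25·0.79/1.032 = 2.8132
OE = 259 − 259/1.06 = 14.6604 °P
AE = 259 − 259/1.032 = 8.0310 °P
RE = 0.1808·14.6604 + 0.8192·8.0310 = 9.2296 °P
Cal = (6.9·2.8132 + 4·(9.2296−0.1))·1.032·3.55

204.9039 kcal


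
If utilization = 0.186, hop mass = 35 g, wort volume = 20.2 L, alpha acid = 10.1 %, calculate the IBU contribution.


IBU = (α/100)·mass·U·1000 / V
IBU = (10.1/100)·35·0.186·1000 / 20.2

32.5500 IBU


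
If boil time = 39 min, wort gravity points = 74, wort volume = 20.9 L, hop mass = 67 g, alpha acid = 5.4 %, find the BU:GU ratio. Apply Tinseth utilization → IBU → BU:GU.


U = 1.65·0.000125^(GP/1000)·(1−e^(−0.04t))/4.15;  IBU = (α/100)·m·U·1000/V;  BU:GU = IBU/GP
U = 1.65·0.000125^(74/1000)·(1−e^(−0.04·39))/4.15 = 0.1615
IBU = (5.4/100)·67·0.1615·1000/20.9 = 27.9564
BU:GU = 27.9564/74

0.3778


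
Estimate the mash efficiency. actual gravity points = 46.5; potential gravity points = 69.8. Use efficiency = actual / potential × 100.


efficiency = 46.5 / 69.8 × 100

66.6189 %


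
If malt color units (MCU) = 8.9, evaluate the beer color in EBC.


SRM = 1.4922·MCU^0.6859;  EBC = SRM·1.97
SRM = 1.4922·8.9^0.6859 = 6.6836
EBC = 6.6836·1.97

13.1668 EBC


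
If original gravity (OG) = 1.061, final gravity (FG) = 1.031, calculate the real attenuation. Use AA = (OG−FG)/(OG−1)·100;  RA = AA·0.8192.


AA = (1.061 − 1.031)/(1.061 − 1)·100 = 49.1803
RA = 49.1803·0.8192

40.2885 %


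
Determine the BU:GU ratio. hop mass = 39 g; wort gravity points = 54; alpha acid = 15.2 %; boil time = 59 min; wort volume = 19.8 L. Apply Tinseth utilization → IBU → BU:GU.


U = 1.65·0.000125^(GP/1000)·(1−e^(−0.04t))/4.15;  IBU = (α/100)·m·U·1000/V;  BU:GU = IBU/GP
U = 1.65·0.000125^(54/1000)·(1−e^(−0.04·59))/4.15 = 0.2216
IBU = (15.2/100)·39·0.2216·1000/19.8 = 66.3497
BU:GU = 66.3497/54

1.2287


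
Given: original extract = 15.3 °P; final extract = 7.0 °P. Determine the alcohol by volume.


SG = 259/(259 − P);  ABV = (OG − FG)·131.25
OG = 259/(259 − 15.3) = 1.0628
FG = 259/(259 − 7.0) = 1.0278
ABV = (1.0628 − 1.0278)·131.25

4.5943 % ABV


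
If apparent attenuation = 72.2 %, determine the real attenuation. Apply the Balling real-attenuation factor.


RA = AA · 0.8192
RA = 72.2 · 0.8192

59.1462 %


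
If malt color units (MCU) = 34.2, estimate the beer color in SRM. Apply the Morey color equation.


SRM = 1.4922 · MCU^0.6859
SRM = 1.4922 · 34.2^0.6859

16.8273 SRM


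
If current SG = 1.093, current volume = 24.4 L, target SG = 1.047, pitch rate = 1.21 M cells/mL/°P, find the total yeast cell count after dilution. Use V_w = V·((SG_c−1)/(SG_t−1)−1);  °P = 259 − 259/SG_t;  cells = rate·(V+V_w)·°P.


V_w = 24.4·((1.093−1)/(1.047−1)−1) = 23.8809
V_final = 24.4 + 23.8809 = 48.2809
°P = 259 − 259/1.047 = 11.6266
cells = 1.21·48.2809·11.6266

679.2212 billion cells


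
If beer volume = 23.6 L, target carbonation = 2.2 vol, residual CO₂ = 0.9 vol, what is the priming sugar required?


sugar = (target − residual)·4.0·V
sugar = (2.2 − 0.9)·4.0·23.6

122.7200 g


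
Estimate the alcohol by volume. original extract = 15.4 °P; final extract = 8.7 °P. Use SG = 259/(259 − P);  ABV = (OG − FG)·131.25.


OG = 259/(259 − 15.4) = 1.0632
FG = 259/(259 − 8.7) = 1.0348
ABV = (1.0632 − 1.0348)·131.25

3.7354 % ABV


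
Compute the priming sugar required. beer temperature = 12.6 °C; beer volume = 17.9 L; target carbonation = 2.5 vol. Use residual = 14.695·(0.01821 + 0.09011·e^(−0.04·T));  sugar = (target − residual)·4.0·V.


residual = 14.695·(0.01821 + 0.09011·e^(−0.04·12.6)) = 1.0675
sugar = (2.5 − 1.0675)·4.0·17.9

102.5643 g


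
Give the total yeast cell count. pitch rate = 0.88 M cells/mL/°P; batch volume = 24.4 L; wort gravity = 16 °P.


cells (billions) = rate · V_L · °P
cells = 0.88 · 24.4 · 16

343.5520 billion cells


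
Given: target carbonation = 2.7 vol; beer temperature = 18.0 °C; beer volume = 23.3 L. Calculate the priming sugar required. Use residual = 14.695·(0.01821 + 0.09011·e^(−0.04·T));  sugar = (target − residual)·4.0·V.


residual = 14.695·(0.01821 + 0.09011·e^(−0.04·18.0)) = 0.9121
sugar = (2.7 − 0.9121)·4.0·23.3

166.6288 g


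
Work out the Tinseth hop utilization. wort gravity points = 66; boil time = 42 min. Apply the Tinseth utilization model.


U = 1.65·0.000125^(GP/1000) · (1 − e^(−0.04·t))/4.15
bigness = 1.65·0.000125^(66/1000) = 0.9118
boil_factor = (1 − e^(−0.04·42))/4.15 = 0.1961
U = 0.9118 · 0.1961

0.1788


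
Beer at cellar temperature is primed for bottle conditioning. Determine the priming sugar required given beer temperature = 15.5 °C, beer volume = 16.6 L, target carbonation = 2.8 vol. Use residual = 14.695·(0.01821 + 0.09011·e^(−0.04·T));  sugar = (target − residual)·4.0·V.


residual = 14.695·(0.01821 + 0.09011·e^(−0.04·15.5)) = 0.9799
sugar = (2.8 − 0.9799)·4.0·16.6

120.8531 g


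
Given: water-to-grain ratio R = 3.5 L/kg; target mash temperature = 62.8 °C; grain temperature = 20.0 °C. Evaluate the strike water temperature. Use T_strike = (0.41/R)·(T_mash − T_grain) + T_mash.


T_strike = (0.41/3.5)·(62.8 − 20.0) + 62.8

67.8137 °C


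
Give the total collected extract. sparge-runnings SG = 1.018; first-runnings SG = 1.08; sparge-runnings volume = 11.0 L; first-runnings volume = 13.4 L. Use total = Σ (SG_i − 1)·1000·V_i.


first = (1.08 − 1)·1000·13.4 = 1072.0000
sparge = (1.018 − 1)·1000·11.0 = 198.0000
total = 1072.0000 + 198.0000

1270.0000 gravity·L


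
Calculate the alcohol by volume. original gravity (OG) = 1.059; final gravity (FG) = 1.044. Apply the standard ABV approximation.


ABV = (OG − FG) · 131.25
ABV = (1.059 − 1.044) · 131.25

1.9687 % ABV


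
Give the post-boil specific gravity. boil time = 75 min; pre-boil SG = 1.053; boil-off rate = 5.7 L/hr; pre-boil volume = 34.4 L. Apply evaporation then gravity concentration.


V_post = V_pre − rate·(t/60);  SG_post = 1 + (SG_pre−1)·V_pre/V_post
V_post = 34.4 − 5.7·(75/60) = 27.2750
SG_post = 1 + (1.053 − 1)·34.4/27.2750

1.0668


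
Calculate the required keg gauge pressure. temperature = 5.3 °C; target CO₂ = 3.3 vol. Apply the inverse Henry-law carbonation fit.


psi = vols/(0.01821 + 0.09011·e^(−0.04·T)) − 14.695
psi = 3.3/(0.01821 + 0.09011·e^(−0.04·5.3)) − 14.695

21.5266 psi


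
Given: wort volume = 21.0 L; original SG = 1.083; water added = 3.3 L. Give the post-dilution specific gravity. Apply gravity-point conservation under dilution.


SG_new = 1 + (SG_old − 1)·V_old/(V_old + V_water)
pts = (1.083 − 1)·1000·21.0/(21.0 + 3.3) = 71.7284
SG_new = 1 + 71.7284/1000

1.0717


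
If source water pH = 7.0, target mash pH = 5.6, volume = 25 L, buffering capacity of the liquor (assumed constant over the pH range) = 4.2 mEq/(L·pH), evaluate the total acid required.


acid = buffering capacity · (pH_source − pH_target) · V
acid = 4.2 · (7.0 − 5.6) · 25

147.0000 mEq


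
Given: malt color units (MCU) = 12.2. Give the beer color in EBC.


SRM = 1.4922·MCU^0.6859;  EBC = SRM·1.97
SRM = 1.4922·12.2^0.6859 = 8.2978
EBC = 8.2978·1.97

16.3466 EBC


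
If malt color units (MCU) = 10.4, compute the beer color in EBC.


SRM = 1.4922·MCU^0.6859;  EBC = SRM·1.97
SRM = 1.4922·10.4^0.6859 = 7.4372
EBC = 7.4372·1.97

14.6513 EBC


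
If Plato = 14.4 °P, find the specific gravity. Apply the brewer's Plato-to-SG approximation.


SG = 259/(259 − P)
SG = 259/(259 − 14.4)

1.0589


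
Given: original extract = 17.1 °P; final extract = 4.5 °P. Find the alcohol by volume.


SG = 259/(259 − P);  ABV = (OG − FG)·131.25
OG = 259/(259 − 17.1) = 1.0707
FG = 259/(259 − 4.5) = 1.0177
ABV = (1.0707 − 1.0177)·131.25

6.9574 % ABV


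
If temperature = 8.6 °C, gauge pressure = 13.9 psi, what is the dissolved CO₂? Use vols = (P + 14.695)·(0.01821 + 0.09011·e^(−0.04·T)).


vols = (13.9 + 14.695)·(0.01821 + 0.09011·e^(−0.04·8.6))

2.3474 volumes


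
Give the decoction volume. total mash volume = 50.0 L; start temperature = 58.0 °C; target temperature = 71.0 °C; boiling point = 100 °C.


V_dec = V_total·(T_target − T_start)/(T_boil − T_start)
V_dec = 50.0·(71.0 − 58.0)/(100 − 58.0)

15.4762 L


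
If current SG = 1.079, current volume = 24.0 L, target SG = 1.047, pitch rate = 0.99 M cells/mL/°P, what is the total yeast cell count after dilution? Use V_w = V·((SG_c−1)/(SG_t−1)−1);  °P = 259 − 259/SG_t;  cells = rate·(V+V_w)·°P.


V_w = 24.0·((1.079−1)/(1.047−1)−1) = 16.3404
V_final = 24.0 + 16.3404 = 40.3404
°P = 259 − 259/1.047 = 11.6266
cells = 0.99·40.3404·11.6266

464.3299 billion cells


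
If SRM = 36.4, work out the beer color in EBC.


EBC = SRM · 1.97
EBC = 36.4 · 1.97

71.7080 EBC


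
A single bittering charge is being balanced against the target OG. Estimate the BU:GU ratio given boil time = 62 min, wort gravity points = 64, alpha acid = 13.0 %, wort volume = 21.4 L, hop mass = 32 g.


U = 1.65·0.000125^(GP/1000)·(1−e^(−0.04t))/4.15;  IBU = (α/100)·m·U·1000/V;  BU:GU = IBU/GP
U = 1.65·0.000125^(64/1000)·(1−e^(−0.04·62))/4.15 = 0.2050
IBU = (13.0/100)·32·0.2050·1000/21.4 = 39.8414
BU:GU = 39.8414/64

0.6225


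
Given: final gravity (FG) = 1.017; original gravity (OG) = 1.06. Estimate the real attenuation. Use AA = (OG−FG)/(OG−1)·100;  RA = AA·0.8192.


AA = (1.06 − 1.017)/(1.06 − 1)·100 = 71.6667
RA = 71.6667·0.8192

58.7093 %


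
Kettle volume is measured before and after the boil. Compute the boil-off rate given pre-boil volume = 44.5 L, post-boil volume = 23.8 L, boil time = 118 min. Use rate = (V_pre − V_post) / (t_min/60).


rate = (44.5 − 23.8) / (118/60)

10.5254 L/hr


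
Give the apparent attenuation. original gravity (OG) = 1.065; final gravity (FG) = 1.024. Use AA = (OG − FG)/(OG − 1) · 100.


AA = (1.065 − 1.024)/(1.065 − 1) · 100

63.0769 %


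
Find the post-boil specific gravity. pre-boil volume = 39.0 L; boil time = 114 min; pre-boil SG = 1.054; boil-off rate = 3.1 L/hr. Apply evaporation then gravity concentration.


V_post = V_pre − rate·(t/60);  SG_post = 1 + (SG_pre−1)·V_pre/V_post
V_post = 39.0 − 3.1·(114/60) = 33.1100
SG_post = 1 + (1.054 − 1)·39.0/33.1100

1.0636


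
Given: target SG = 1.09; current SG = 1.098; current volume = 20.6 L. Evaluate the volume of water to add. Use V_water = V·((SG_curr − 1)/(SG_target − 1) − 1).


V_water = 20.6·((1.098 − 1)/(1.09 − 1) − 1)

1.8311 L


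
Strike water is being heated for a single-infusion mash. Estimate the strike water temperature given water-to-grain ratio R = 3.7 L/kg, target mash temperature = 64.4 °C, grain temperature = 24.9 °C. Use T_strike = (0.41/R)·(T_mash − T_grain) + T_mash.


T_strike = (0.41/3.7)·(64.4 − 24.9) + 64.4

68.7770 °C


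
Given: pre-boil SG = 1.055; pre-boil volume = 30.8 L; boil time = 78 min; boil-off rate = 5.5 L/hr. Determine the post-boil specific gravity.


V_post = V_pre − rate·(t/60);  SG_post = 1 + (SG_pre−1)·V_pre/V_post
V_post = 30.8 − 5.5·(78/60) = 23.6500
SG_post = 1 + (1.055 − 1)·30.8/23.6500

1.0716


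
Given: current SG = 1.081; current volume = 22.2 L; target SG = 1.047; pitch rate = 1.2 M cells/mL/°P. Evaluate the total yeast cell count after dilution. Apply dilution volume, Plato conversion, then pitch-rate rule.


V_w = V·((SG_c−1)/(SG_t−1)−1);  °P = 259 − 259/SG_t;  cells = rate·(V+V_w)·°P
V_w = 22.2·((1.081−1)/(1.047−1)−1) = 16.0596
V_final = 22.2 + 16.0596 = 38.2596
°P = 259 − 259/1.047 = 11.6266
cells = 1.2·38.2596·11.6266

533.7923 billion cells


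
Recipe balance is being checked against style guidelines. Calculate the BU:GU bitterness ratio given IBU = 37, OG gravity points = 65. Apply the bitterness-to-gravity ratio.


BU:GU = IBU / OG_points
BU:GU = 37 / 65

0.5692


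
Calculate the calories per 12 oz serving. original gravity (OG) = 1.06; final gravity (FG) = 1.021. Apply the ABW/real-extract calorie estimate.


ABW = (OG−FG)·131.25·0.79/FG;  °P = 259 − 259/SG (for OG→OE and FG→AE);  RE = 0.1808·OE + 0.8192·AE;  Cal = (6.9·ABW + 4·(RE−0.1))·FG·3.55
ABW = (1.06 − 1.021)·131.25·0.79/1.021 = 3.9606
OE = 259 − 259/1.06 = 14.6604 °P
AE = 259 − 259/1.021 = 5.3271 °P
RE = 0.1808·14.6604 + 0.8192·5.3271 = 7.0146 °P
Cal = (6.9·3.9606 + 4·(7.0146−0.1))·1.021·3.55

199.3022 kcal


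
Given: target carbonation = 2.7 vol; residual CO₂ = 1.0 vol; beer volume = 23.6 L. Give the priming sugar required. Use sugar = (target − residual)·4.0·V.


sugar = (2.7 − 1.0)·4.0·23.6

160.4800 g


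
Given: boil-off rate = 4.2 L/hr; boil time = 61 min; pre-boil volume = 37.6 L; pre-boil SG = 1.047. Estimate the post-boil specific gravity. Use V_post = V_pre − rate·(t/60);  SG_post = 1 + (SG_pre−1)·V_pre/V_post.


V_post = 37.6 − 4.2·(61/60) = 33.3300
SG_post = 1 + (1.047 − 1)·37.6/33.3300

1.0530


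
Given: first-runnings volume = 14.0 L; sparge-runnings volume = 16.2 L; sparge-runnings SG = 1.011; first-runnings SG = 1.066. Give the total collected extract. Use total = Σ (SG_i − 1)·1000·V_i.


first = (1.066 − 1)·1000·14.0 = 924.0000
sparge = (1.011 − 1)·1000·16.2 = 178.2000
total = 924.0000 + 178.2000

1102.2000 gravity·L


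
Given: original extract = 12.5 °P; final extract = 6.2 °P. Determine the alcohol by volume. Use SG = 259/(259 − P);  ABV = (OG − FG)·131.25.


OG = 259/(259 − 12.5) = 1.0507
FG = 259/(259 − 6.2) = 1.0245
ABV = (1.0507 − 1.0245)·131.25

3.4367 % ABV


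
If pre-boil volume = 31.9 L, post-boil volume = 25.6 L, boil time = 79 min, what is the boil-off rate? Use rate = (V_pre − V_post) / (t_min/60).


rate = (31.9 − 25.6) / (79/60)

4.7848 L/hr


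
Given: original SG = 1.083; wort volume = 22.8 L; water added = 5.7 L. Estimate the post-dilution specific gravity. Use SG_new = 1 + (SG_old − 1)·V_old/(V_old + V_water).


pts = (1.083 − 1)·1000·22.8/(22.8 + 5.7) = 66.4000
SG_new = 1 + 66.4000/1000

1.0664


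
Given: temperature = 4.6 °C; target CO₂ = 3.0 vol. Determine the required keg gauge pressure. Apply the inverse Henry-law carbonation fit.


psi = vols/(0.01821 + 0.09011·e^(−0.04·T)) − 14.695
psi = 3.0/(0.01821 + 0.09011·e^(−0.04·4.6)) − 14.695

17.5022 psi


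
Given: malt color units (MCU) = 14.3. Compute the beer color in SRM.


SRM = 1.4922 · MCU^0.6859
SRM = 1.4922 · 14.3^0.6859

9.2528 SRM


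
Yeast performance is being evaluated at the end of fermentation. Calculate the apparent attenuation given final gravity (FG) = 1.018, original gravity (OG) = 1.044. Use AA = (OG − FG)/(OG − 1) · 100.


AA = (1.044 − 1.018)/(1.044 − 1) · 100

59.0909 %


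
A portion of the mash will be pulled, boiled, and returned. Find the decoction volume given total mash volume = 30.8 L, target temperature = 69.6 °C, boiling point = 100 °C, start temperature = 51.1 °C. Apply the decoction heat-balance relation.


V_dec = V_total·(T_target − T_start)/(T_boil − T_start)
V_dec = 30.8·(69.6 − 51.1)/(100 − 51.1)

11.6524 L


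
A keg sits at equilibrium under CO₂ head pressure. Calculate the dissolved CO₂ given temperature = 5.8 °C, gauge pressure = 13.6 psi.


vols = (P + 14.695)·(0.01821 + 0.09011·e^(−0.04·T))
vols = (13.6 + 14.695)·(0.01821 + 0.09011·e^(−0.04·5.8))

2.5370 volumes


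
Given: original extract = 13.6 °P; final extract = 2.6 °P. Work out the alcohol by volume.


SG = 259/(259 − P);  ABV = (OG − FG)·131.25
OG = 259/(259 − 13.6) = 1.0554
FG = 259/(259 − 2.6) = 1.0101
ABV = (1.0554 − 1.0101)·131.25

5.9429 % ABV


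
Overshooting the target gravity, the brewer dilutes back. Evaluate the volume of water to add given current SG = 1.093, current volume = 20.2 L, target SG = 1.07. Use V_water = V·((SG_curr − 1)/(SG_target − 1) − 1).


V_water = 20.2·((1.093 − 1)/(1.07 − 1) − 1)

6.6371 L


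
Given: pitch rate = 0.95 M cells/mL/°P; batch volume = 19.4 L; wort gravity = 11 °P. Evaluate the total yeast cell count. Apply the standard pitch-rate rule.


cells (billions) = rate · V_L · °P
cells = 0.95 · 19.4 · 11

202.7300 billion cells


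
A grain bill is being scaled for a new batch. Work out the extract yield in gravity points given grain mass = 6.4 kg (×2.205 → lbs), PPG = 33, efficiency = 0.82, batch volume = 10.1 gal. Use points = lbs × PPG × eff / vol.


lbs = 6.4 × 2.205 = 14.1120
points = 14.1120 × 33 × 0.82 / 10.1

37.8090 points


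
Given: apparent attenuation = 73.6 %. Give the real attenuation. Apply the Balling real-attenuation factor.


RA = AA · 0.8192
RA = 73.6 · 0.8192

60.2931 %


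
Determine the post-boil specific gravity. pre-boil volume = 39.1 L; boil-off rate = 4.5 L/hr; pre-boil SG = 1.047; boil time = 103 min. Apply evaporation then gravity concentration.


V_post = V_pre − rate·(t/60);  SG_post = 1 + (SG_pre−1)·V_pre/V_post
V_post = 39.1 − 4.5·(103/60) = 31.3750
SG_post = 1 + (1.047 − 1)·39.1/31.3750

1.0586


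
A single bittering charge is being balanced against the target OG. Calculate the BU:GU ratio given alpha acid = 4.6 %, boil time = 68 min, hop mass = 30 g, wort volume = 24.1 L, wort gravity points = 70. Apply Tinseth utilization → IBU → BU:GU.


U = 1.65·0.000125^(GP/1000)·(1−e^(−0.04t))/4.15;  IBU = (α/100)·m·U·1000/V;  BU:GU = IBU/GP
U = 1.65·0.000125^(70/1000)·(1−e^(−0.04·68))/4.15 = 0.1980
IBU = (4.6/100)·30·0.1980·1000/24.1 = 11.3367
BU:GU = 11.3367/70

0.1620


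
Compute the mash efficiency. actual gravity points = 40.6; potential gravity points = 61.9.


efficiency = actual / potential × 100
efficiency = 40.6 / 61.9 × 100

65.5897 %


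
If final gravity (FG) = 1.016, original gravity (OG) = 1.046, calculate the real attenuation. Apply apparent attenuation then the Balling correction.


AA = (OG−FG)/(OG−1)·100;  RA = AA·0.8192
AA = (1.046 − 1.016)/(1.046 − 1)·100 = 65.2174
RA = 65.2174·0.8192

53.4261 %


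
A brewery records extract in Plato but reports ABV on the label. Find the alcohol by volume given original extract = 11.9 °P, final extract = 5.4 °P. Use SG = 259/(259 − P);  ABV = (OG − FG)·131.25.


OG = 259/(259 − 11.9) = 1.0482
FG = 259/(259 − 5.4) = 1.0213
ABV = (1.0482 − 1.0213)·131.25

3.5261 % ABV


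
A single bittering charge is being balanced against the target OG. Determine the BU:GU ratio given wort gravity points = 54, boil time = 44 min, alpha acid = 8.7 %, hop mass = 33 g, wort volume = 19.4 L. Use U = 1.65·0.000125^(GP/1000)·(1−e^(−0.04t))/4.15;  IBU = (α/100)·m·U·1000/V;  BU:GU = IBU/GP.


U = 1.65·0.000125^(54/1000)·(1−e^(−0.04·44))/4.15 = 0.2026
IBU = (8.7/100)·33·0.2026·1000/19.4 = 29.9852
BU:GU = 29.9852/54

0.5553


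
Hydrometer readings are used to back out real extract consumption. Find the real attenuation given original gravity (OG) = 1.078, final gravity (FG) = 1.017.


AA = (OG−FG)/(OG−1)·100;  RA = AA·0.8192
AA = (1.078 − 1.017)/(1.078 − 1)·100 = 78.2051
RA = 78.2051·0.8192

64.0656 %


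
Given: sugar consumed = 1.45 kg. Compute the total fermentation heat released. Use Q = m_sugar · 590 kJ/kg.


Q = 1.45 · 590

855.5000 kJ


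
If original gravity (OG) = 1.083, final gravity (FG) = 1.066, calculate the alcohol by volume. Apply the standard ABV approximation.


ABV = (OG − FG) · 131.25
ABV = (1.083 − 1.066) · 131.25

2.2312 % ABV


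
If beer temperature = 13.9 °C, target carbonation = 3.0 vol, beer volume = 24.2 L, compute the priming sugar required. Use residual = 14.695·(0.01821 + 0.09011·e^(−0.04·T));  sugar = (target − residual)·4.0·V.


residual = 14.695·(0.01821 + 0.09011·e^(−0.04·13.9)) = 1.0270
sugar = (3.0 − 1.0270)·4.0·24.2

190.9861 g


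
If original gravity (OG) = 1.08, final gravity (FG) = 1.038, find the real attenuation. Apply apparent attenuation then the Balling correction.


AA = (OG−FG)/(OG−1)·100;  RA = AA·0.8192
AA = (1.08 − 1.038)/(1.08 − 1)·100 = 52.5000
RA = 52.5000·0.8192

43.0080 %


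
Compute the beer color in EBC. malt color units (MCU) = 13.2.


SRM = 1.4922·MCU^0.6859;  EBC = SRM·1.97
SRM = 1.4922·13.2^0.6859 = 8.7585
EBC = 8.7585·1.97

17.2542 EBC


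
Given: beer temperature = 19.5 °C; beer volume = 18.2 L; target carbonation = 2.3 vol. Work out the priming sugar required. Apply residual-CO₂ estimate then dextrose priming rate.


residual = 14.695·(0.01821 + 0.09011·e^(−0.04·T));  sugar = (target − residual)·4.0·V
residual = 14.695·(0.01821 + 0.09011·e^(−0.04·19.5)) = 0.8746
sugar = (2.3 − 0.8746)·4.0·18.2

103.7690 g


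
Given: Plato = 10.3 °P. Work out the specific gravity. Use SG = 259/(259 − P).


SG = 259/(259 − 10.3)

1.0414


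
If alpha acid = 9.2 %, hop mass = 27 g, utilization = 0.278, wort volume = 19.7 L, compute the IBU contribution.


IBU = (α/100)·mass·U·1000 / V
IBU = (9.2/100)·27·0.278·1000 / 19.7

35.0534 IBU


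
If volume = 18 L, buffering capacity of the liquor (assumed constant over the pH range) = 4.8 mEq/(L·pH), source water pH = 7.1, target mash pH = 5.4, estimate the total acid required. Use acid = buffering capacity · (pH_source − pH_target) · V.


acid = 4.8 · (7.1 − 5.4) · 18

146.8800 mEq


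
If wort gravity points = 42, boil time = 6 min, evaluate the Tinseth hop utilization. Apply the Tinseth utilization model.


U = 1.65·0.000125^(GP/1000) · (1 − e^(−0.04·t))/4.15
bigness = 1.65·0.000125^(42/1000) = 1.1312
boil_factor = (1 − e^(−0.04·6))/4.15 = 0.0514
U = 1.1312 · 0.0514

0.0582
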